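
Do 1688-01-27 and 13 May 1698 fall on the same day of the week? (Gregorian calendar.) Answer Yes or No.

From Jan 27, 1688 to May 13, 1698 is 3759 days.
3759 mod 7 = 0, so they are the same weekday.
(Jan 27, 1688 is a Tuesday; May 13, 1698 is a Tuesday.)

Yes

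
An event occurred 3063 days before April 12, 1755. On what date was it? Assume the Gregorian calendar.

−365 (one year) → Apr 12, 1754 (2698 left).
−365 (one year) → Apr 12, 1753 (2333 left).
−365 (one year) → Apr 12, 1752 (1968 left).
−366 (one year; includes Feb 29, 1752) → Apr 12, 1751 (1602 left).
−365 (one year) → Apr 12, 1750 (1237 left).
−365 (one year) → Apr 12, 1749 (872 left).
−365 (one year) → Apr 12, 1748 (507 left).
−366 (one year; includes Feb 29, 1748) → Apr 12, 1747 (141 left).
−12 → Mar 31, 1747 (end of Mar, 31 days; 129 left).
−31 → Feb 28, 1747 (end of Feb, 28 days; 98 left).
−28 → Jan 31, 1747 (end of Jan, 31 days; 70 left).
−31 → Dec 31, 1746 (end of Dec, 31 days; 39 left).
−31 → Nov 30, 1746 (end of Nov, 30 days; 8 left).
−8 → Nov 22, 1746.

November 22, 1746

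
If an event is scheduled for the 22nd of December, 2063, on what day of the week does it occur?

Saturday

Doomsday rule: the anchor day for the 2000s is Tuesday. For year 63: 63÷12 = 5 r 3, and 3÷4 = 0, so 5+3+0 = 8.
Tuesday + 8 ≡ Wednesday — that's 2063's doomsday.
In December the doomsday date is Dec 12.
Dec 22 is 10 days after Dec 12; 10 mod 7 = 3, so Wednesday + 3 = Saturday.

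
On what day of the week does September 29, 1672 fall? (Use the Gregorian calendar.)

Doomsday rule: the anchor day for the 1600s is Tuesday. For year 72: 72÷12 = 6 r 0, and 0÷4 = 0, so 6+0+0 = 6.
Tuesday + 6 ≡ Monday — that's 1672's doomsday.
In September the doomsday date is Sep 5.
Sep 29 is 24 days after Sep 5; 24 mod 7 = 3, so Monday + 3 = Thursday.

Thursday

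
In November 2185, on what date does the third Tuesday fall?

November 15, 2185

November 1, 2185 is a Tuesday.
The first Tuesday is therefore November 1 (same day).
The third Tuesday is 1 + 2×7 = November 15.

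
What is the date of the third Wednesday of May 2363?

May 15, 2363

May 1, 2363 is a Wednesday.
The first Wednesday is therefore May 1 (same day).
The third Wednesday is 1 + 2×7 = May 15.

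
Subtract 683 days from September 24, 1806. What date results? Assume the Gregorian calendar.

−365 (one year) → Sep 24, 1805 (318 left).
−24 → Aug 31, 1805 (end of Aug, 31 days; 294 left).
−31 → Jul 31, 1805 (end of Jul, 31 days; 263 left).
−31 → Jun 30, 1805 (end of Jun, 30 days; 232 left).
−30 → May 31, 1805 (end of May, 31 days; 202 left).
−31 → Apr 30, 1805 (end of Apr, 30 days; 171 left).
−30 → Mar 31, 1805 (end of Mar, 31 days; 141 left).
−31 → Feb 28, 1805 (end of Feb, 28 days; 110 left).
−28 → Jan 31, 1805 (end of Jan, 31 days; 82 left).
−31 → Dec 31, 1804 (end of Dec, 31 days; 51 left).
−31 → Nov 30, 1804 (end of Nov, 30 days; 20 left).
−20 → Nov 10, 1804.

November 10, 1804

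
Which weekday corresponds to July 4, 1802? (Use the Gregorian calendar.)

January 1, 1802 is a Friday.
Jan 1, 1802 → Feb 1, 1802: 31 days (January has 31).
Feb 1, 1802 → Mar 1, 1802: 28 days (February has 28).
Mar 1, 1802 → Apr 1, 1802: 31 days (March has 31).
Apr 1, 1802 → May 1, 1802: 30 days (April has 30).
May 1, 1802 → Jun 1, 1802: 31 days (May has 31).
Jun 1, 1802 → Jul 1, 1802: 30 days (June has 30).
Jul 1, 1802 → Jul 4, 1802: 3 days.
Total: 184 days.
184 mod 7 = 2, so Friday + 2 = Sunday.

Sunday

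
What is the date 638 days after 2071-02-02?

+365 (one year) → Feb 2, 2072 (273 left).
Feb has 29 days: +28 → Mar 1, 2072 (245 left).
Mar has 31 days: +31 → Apr 1, 2072 (214 left).
Apr has 30 days: +30 → May 1, 2072 (184 left).
May has 31 days: +31 → Jun 1, 2072 (153 left).
Jun has 30 days: +30 → Jul 1, 2072 (123 left).
Jul has 31 days: +31 → Aug 1, 2072 (92 left).
Aug has 31 days: +31 → Sep 1, 2072 (61 left).
Sep has 30 days: +30 → Oct 1, 2072 (31 left).
Oct has 31 days: +31 → Nov 1, 2072 (0 left).

November 1, 2072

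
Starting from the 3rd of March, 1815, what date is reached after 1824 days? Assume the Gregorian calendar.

+366 (one year; includes Feb 29, 1816) → Mar 3, 1816 (1458 left).
+365 (one year) → Mar 3, 1817 (1093 left).
+365 (one year) → Mar 3, 1818 (728 left).
+365 (one year) → Mar 3, 1819 (363 left).
Mar has 31 days: +29 → Apr 1, 1819 (334 left).
Apr has 30 days: +30 → May 1, 1819 (304 left).
May has 31 days: +31 → Jun 1, 1819 (273 left).
Jun has 30 days: +30 → Jul 1, 1819 (243 left).
Jul has 31 days: +31 → Aug 1, 1819 (212 left).
Aug has 31 days: +31 → Sep 1, 1819 (181 left).
Sep has 30 days: +30 → Oct 1, 1819 (151 left).
Oct has 31 days: +31 → Nov 1, 1819 (120 left).
Nov has 30 days: +30 → Dec 1, 1819 (90 left).
Dec has 31 days: +31 → Jan 1, 1820 (59 left).
Jan has 31 days: +31 → Feb 1, 1820 (28 left).
+28 → Feb 29, 1820.

February 29, 1820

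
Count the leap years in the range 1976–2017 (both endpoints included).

11

Multiples of 4 in [1976,2017]: 11.
Of those, multiples of 100: 1 (not leap unless ÷400).
Multiples of 400: 1.
Leap years = 11 − 1 + 1 = 11.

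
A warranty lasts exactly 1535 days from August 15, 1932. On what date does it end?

+365 (one year) → Aug 15, 1933 (1170 left).
+365 (one year) → Aug 15, 1934 (805 left).
+365 (one year) → Aug 15, 1935 (440 left).
+366 (one year; includes Feb 29, 1936) → Aug 15, 1936 (74 left).
Aug has 31 days: +17 → Sep 1, 1936 (57 left).
Sep has 30 days: +30 → Oct 1, 1936 (27 left).
+27 → Oct 28, 1936.

October 28, 1936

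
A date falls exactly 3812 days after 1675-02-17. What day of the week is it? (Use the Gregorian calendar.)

Thursday

First find the weekday of Feb 17, 1675. Doomsday rule: the anchor day for the 1600s is Tuesday. For year 75: 75÷12 = 6 r 3, and 3÷4 = 0, so 6+3+0 = 9.
Tuesday + 9 ≡ Thursday — that's 1675's doomsday.
In February the doomsday date is Feb 28 (1675 is not a leap year).
Feb 17 is 11 days before Feb 28; 11 mod 7 = 4, so Thursday − 4 = Sunday.
3812 mod 7 = 4, so 3812 days after a Sunday is Sunday + 4 = Thursday.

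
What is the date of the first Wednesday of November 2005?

November 2, 2005

November 1, 2005 is a Tuesday.
The first Wednesday is therefore November 2 (1 days later).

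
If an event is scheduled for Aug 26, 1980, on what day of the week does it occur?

Tuesday

Doomsday rule: the anchor day for the 1900s is Wednesday. For year 80: 80÷12 = 6 r 8, and 8÷4 = 2, so 6+8+2 = 16.
Wednesday + 16 ≡ Friday — that's 1980's doomsday.
In August the doomsday date is Aug 8.
Aug 26 is 18 days after Aug 8; 18 mod 7 = 4, so Friday + 4 = Tuesday.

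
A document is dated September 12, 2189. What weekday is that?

Doomsday rule: the anchor day for the 2100s is Sunday. For year 89: 89÷12 = 7 r 5, and 5÷4 = 1, so 7+5+1 = 13.
Sunday + 13 ≡ Saturday — that's 2189's doomsday.
In September the doomsday date is Sep 5.
Sep 12 is 7 days after Sep 5; 7 mod 7 = 0, so Saturday + 0 = Saturday.

Saturday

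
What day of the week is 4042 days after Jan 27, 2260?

Monday

First find the weekday of Jan 27, 2260. Doomsday rule: the anchor day for the 2200s is Friday. For year 60: 60÷12 = 5 r 0, and 0÷4 = 0, so 5+0+0 = 5.
Friday + 5 ≡ Wednesday — that's 2260's doomsday.
In January the doomsday date is Jan 4 (2260 is a leap year (divisible by 4)).
Jan 27 is 23 days after Jan 4; 23 mod 7 = 2, so Wednesday + 2 = Friday.
4042 mod 7 = 3, so 4042 days after a Friday is Friday + 3 = Monday.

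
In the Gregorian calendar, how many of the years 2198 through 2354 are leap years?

37

Multiples of 4 in [2198,2354]: 39.
Of those, multiples of 100: 2 (not leap unless ÷400).
Multiples of 400: 0.
Leap years = 39 − 2 + 0 = 37.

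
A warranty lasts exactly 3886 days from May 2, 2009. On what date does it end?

+365 (one year) → May 2, 2010 (3521 left).
+365 (one year) → May 2, 2011 (3156 left).
+366 (one year; includes Feb 29, 2012) → May 2, 2012 (2790 left).
+365 (one year) → May 2, 2013 (2425 left).
+365 (one year) → May 2, 2014 (2060 left).
+365 (one year) → May 2, 2015 (1695 left).
+366 (one year; includes Feb 29, 2016) → May 2, 2016 (1329 left).
+365 (one year) → May 2, 2017 (964 left).
+365 (one year) → May 2, 2018 (599 left).
+365 (one year) → May 2, 2019 (234 left).
May has 31 days: +30 → Jun 1, 2019 (204 left).
Jun has 30 days: +30 → Jul 1, 2019 (174 left).
Jul has 31 days: +31 → Aug 1, 2019 (143 left).
Aug has 31 days: +31 → Sep 1, 2019 (112 left).
Sep has 30 days: +30 → Oct 1, 2019 (82 left).
Oct has 31 days: +31 → Nov 1, 2019 (51 left).
Nov has 30 days: +30 → Dec 1, 2019 (21 left).
+21 → Dec 22, 2019.

December 22, 2019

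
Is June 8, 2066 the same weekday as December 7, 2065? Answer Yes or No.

No

From Dec 7, 2065 to Jun 8, 2066 is 183 days.
183 mod 7 = 1, so they are different weekdays.
(Dec 7, 2065 is a Monday; Jun 8, 2066 is a Tuesday.)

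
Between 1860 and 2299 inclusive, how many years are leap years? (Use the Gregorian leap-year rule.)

107

Multiples of 4 in [1860,2299]: 110.
Of those, multiples of 100: 4 (not leap unless ÷400).
Multiples of 400: 1.
Leap years = 110 − 4 + 1 = 107.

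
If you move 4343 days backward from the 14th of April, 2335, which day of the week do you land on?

Apr 14, 2335 is a Sunday.
4343 mod 7 = 3, so 4343 days before a Sunday is Sunday − 3 = Thursday.

Thursday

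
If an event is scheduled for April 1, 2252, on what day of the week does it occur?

Thursday

Doomsday rule: the anchor day for the 2200s is Friday. For year 52: 52÷12 = 4 r 4, and 4÷4 = 1, so 4+4+1 = 9.
Friday + 9 ≡ Sunday — that's 2252's doomsday.
In April the doomsday date is Apr 4.
Apr 1 is 3 days before Apr 4; 3 mod 7 = 3, so Sunday − 3 = Thursday.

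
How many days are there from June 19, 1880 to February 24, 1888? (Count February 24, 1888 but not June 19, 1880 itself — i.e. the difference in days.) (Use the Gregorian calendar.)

2806

Jun 19, 1880 → Jun 19, 1881: 365 days.
Jun 19, 1881 → Jun 19, 1882: 365 days.
Jun 19, 1882 → Jun 19, 1883: 365 days.
Jun 19, 1883 → Jun 19, 1884: 366 days (Feb 29, 1884 is in that span).
Jun 19, 1884 → Jun 19, 1885: 365 days.
Jun 19, 1885 → Jun 19, 1886: 365 days.
Jun 19, 1886 → Jun 19, 1887: 365 days.
Jun 19, 1887 → Jul 19, 1887: 30 days (June has 30).
Jul 19, 1887 → Aug 19, 1887: 31 days (July has 31).
Aug 19, 1887 → Sep 19, 1887: 31 days (August has 31).
Sep 19, 1887 → Oct 19, 1887: 30 days (September has 30).
Oct 19, 1887 → Nov 19, 1887: 31 days (October has 31).
Nov 19, 1887 → Dec 19, 1887: 30 days (November has 30).
Dec 19, 1887 → Jan 19, 1888: 31 days (December has 31).
Jan 19, 1888 → Feb 19, 1888: 31 days (January has 31).
Feb 19, 1888 → Feb 24, 1888: 5 days.
Total: 2806 days.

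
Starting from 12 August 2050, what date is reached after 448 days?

November 3, 2051

+365 (one year) → Aug 12, 2051 (83 left).
Aug has 31 days: +20 → Sep 1, 2051 (63 left).
Sep has 30 days: +30 → Oct 1, 2051 (33 left).
Oct has 31 days: +31 → Nov 1, 2051 (2 left).
+2 → Nov 3, 2051.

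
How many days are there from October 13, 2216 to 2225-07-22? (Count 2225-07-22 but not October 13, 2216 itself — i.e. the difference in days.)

Oct 13, 2216 → Oct 13, 2217: 365 days.
Oct 13, 2217 → Oct 13, 2218: 365 days.
Oct 13, 2218 → Oct 13, 2219: 365 days.
Oct 13, 2219 → Oct 13, 2220: 366 days (Feb 29, 2220 is in that span).
Oct 13, 2220 → Oct 13, 2221: 365 days.
Oct 13, 2221 → Oct 13, 2222: 365 days.
Oct 13, 2222 → Oct 13, 2223: 365 days.
Oct 13, 2223 → Oct 13, 2224: 366 days (Feb 29, 2224 is in that span).
Oct 13, 2224 → Nov 13, 2224: 31 days (October has 31).
Nov 13, 2224 → Dec 13, 2224: 30 days (November has 30).
Dec 13, 2224 → Jan 13, 2225: 31 days (December has 31).
Jan 13, 2225 → Feb 13, 2225: 31 days (January has 31).
Feb 13, 2225 → Mar 13, 2225: 28 days (February has 28).
Mar 13, 2225 → Apr 13, 2225: 31 days (March has 31).
Apr 13, 2225 → May 13, 2225: 30 days (April has 30).
May 13, 2225 → Jun 13, 2225: 31 days (May has 31).
Jun 13, 2225 → Jul 13, 2225: 30 days (June has 30).
Jul 13, 2225 → Jul 22, 2225: 9 days.
Total: 3204 days.

3204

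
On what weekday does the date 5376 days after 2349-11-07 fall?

Monday

First find the weekday of Nov 7, 2349. Doomsday rule: the anchor day for the 2300s is Wednesday. For year 49: 49÷12 = 4 r 1, and 1÷4 = 0, so 4+1+0 = 5.
Wednesday + 5 ≡ Monday — that's 2349's doomsday.
In November the doomsday date is Nov 7.
Nov 7 is the doomsday itself: Monday.
5376 mod 7 = 0, so 5376 days after a Monday is Monday + 0 = Monday.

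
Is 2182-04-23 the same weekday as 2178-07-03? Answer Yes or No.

From Jul 3, 2178 to Apr 23, 2182 is 1390 days.
1390 mod 7 = 4, so they are different weekdays.
(Jul 3, 2178 is a Friday; Apr 23, 2182 is a Tuesday.)

No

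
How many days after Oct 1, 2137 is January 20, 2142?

Oct 1, 2137 → Oct 1, 2138: 365 days.
Oct 1, 2138 → Oct 1, 2139: 365 days.
Oct 1, 2139 → Oct 1, 2140: 366 days (Feb 29, 2140 is in that span).
Oct 1, 2140 → Oct 1, 2141: 365 days.
Oct 1, 2141 → Nov 1, 2141: 31 days (October has 31).
Nov 1, 2141 → Dec 1, 2141: 30 days (November has 30).
Dec 1, 2141 → Jan 1, 2142: 31 days (December has 31).
Jan 1, 2142 → Jan 20, 2142: 19 days.
Total: 1572 days.

1572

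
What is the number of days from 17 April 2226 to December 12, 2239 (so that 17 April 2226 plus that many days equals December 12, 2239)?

Apr 17, 2226 → Apr 17, 2227: 365 days.
Apr 17, 2227 → Apr 17, 2228: 366 days (Feb 29, 2228 is in that span).
Apr 17, 2228 → Apr 17, 2229: 365 days.
Apr 17, 2229 → Apr 17, 2230: 365 days.
Apr 17, 2230 → Apr 17, 2231: 365 days.
Apr 17, 2231 → Apr 17, 2232: 366 days (Feb 29, 2232 is in that span).
Apr 17, 2232 → Apr 17, 2233: 365 days.
Apr 17, 2233 → Apr 17, 2234: 365 days.
Apr 17, 2234 → Apr 17, 2235: 365 days.
Apr 17, 2235 → Apr 17, 2236: 366 days (Feb 29, 2236 is in that span).
Apr 17, 2236 → Apr 17, 2237: 365 days.
Apr 17, 2237 → Apr 17, 2238: 365 days.
Apr 17, 2238 → Apr 17, 2239: 365 days.
Apr 17, 2239 → May 17, 2239: 30 days (April has 30).
May 17, 2239 → Jun 17, 2239: 31 days (May has 31).
Jun 17, 2239 → Jul 17, 2239: 30 days (June has 30).
Jul 17, 2239 → Aug 17, 2239: 31 days (July has 31).
Aug 17, 2239 → Sep 17, 2239: 31 days (August has 31).
Sep 17, 2239 → Oct 17, 2239: 30 days (September has 30).
Oct 17, 2239 → Nov 17, 2239: 31 days (October has 31).
Nov 17, 2239 → Dec 12, 2239: 25 days.
Total: 4987 days.

4987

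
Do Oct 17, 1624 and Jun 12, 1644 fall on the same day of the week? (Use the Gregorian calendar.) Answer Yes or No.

From Oct 17, 1624 to Jun 12, 1644 is 7178 days.
7178 mod 7 = 3, so they are different weekdays.
(Oct 17, 1624 is a Thursday; Jun 12, 1644 is a Sunday.)

No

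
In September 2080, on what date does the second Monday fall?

September 1, 2080 is a Sunday.
The first Monday is therefore September 2 (1 days later).
The second Monday is 2 + 1×7 = September 9.

September 9, 2080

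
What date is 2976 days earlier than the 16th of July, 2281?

May 23, 2273

−365 (one year) → Jul 16, 2280 (2611 left).
−366 (one year; includes Feb 29, 2280) → Jul 16, 2279 (2245 left).
−365 (one year) → Jul 16, 2278 (1880 left).
−365 (one year) → Jul 16, 2277 (1515 left).
−365 (one year) → Jul 16, 2276 (1150 left).
−366 (one year; includes Feb 29, 2276) → Jul 16, 2275 (784 left).
−365 (one year) → Jul 16, 2274 (419 left).
−365 (one year) → Jul 16, 2273 (54 left).
−16 → Jun 30, 2273 (end of Jun, 30 days; 38 left).
−30 → May 31, 2273 (end of May, 31 days; 8 left).
−8 → May 23, 2273.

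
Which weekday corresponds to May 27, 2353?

Doomsday rule: the anchor day for the 2300s is Wednesday. For year 53: 53÷12 = 4 r 5, and 5÷4 = 1, so 4+5+1 = 10.
Wednesday + 10 ≡ Saturday — that's 2353's doomsday.
In May the doomsday date is May 9.
May 27 is 18 days after May 9; 18 mod 7 = 4, so Saturday + 4 = Wednesday.

Wednesday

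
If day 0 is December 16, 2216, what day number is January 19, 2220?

1129

Dec 16, 2216 → Dec 16, 2217: 365 days.
Dec 16, 2217 → Dec 16, 2218: 365 days.
Dec 16, 2218 → Jan 16, 2219: 31 days (December has 31).
Jan 16, 2219 → Feb 16, 2219: 31 days (January has 31).
Feb 16, 2219 → Mar 16, 2219: 28 days (February has 28).
Mar 16, 2219 → Apr 16, 2219: 31 days (March has 31).
Apr 16, 2219 → May 16, 2219: 30 days (April has 30).
May 16, 2219 → Jun 16, 2219: 31 days (May has 31).
Jun 16, 2219 → Jul 16, 2219: 30 days (June has 30).
Jul 16, 2219 → Aug 16, 2219: 31 days (July has 31).
Aug 16, 2219 → Sep 16, 2219: 31 days (August has 31).
Sep 16, 2219 → Oct 16, 2219: 30 days (September has 30).
Oct 16, 2219 → Nov 16, 2219: 31 days (October has 31).
Nov 16, 2219 → Dec 16, 2219: 30 days (November has 30).
Dec 16, 2219 → Jan 16, 2220: 31 days (December has 31).
Jan 16, 2220 → Jan 19, 2220: 3 days.
Total: 1129 days.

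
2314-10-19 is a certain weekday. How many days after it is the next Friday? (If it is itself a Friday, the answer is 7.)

4

Oct 19, 2314 is a Monday.
From Monday to the next Friday is 4 days.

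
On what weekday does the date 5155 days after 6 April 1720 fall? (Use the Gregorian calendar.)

Apr 6, 1720 is a Saturday.
5155 mod 7 = 3, so 5155 days after a Saturday is Saturday + 3 = Tuesday.

Tuesday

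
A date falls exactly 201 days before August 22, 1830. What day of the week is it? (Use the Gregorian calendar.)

First find the weekday of Aug 22, 1830. Doomsday rule: the anchor day for the 1800s is Friday. For year 30: 30÷12 = 2 r 6, and 6÷4 = 1, so 2+6+1 = 9.
Friday + 9 ≡ Sunday — that's 1830's doomsday.
In August the doomsday date is Aug 8.
Aug 22 is 14 days after Aug 8; 14 mod 7 = 0, so Sunday + 0 = Sunday.
201 mod 7 = 5, so 201 days before a Sunday is Sunday − 5 = Tuesday.

Tuesday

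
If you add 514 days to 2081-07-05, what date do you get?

December 1, 2082

+365 (one year) → Jul 5, 2082 (149 left).
Jul has 31 days: +27 → Aug 1, 2082 (122 left).
Aug has 31 days: +31 → Sep 1, 2082 (91 left).
Sep has 30 days: +30 → Oct 1, 2082 (61 left).
Oct has 31 days: +31 → Nov 1, 2082 (30 left).
Nov has 30 days: +30 → Dec 1, 2082 (0 left).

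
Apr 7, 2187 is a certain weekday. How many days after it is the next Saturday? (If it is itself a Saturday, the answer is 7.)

7

Apr 7, 2187 is a Saturday.
From Saturday to the next Saturday is 7 days.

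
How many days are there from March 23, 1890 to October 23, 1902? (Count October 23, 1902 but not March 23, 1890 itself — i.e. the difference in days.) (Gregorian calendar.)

Mar 23, 1890 → Mar 23, 1891: 365 days.
Mar 23, 1891 → Mar 23, 1892: 366 days (Feb 29, 1892 is in that span).
Mar 23, 1892 → Mar 23, 1893: 365 days.
Mar 23, 1893 → Mar 23, 1894: 365 days.
Mar 23, 1894 → Mar 23, 1895: 365 days.
Mar 23, 1895 → Mar 23, 1896: 366 days (Feb 29, 1896 is in that span).
Mar 23, 1896 → Mar 23, 1897: 365 days.
Mar 23, 1897 → Mar 23, 1898: 365 days.
Mar 23, 1898 → Mar 23, 1899: 365 days.
Mar 23, 1899 → Mar 23, 1900: 365 days.
Mar 23, 1900 → Mar 23, 1901: 365 days.
Mar 23, 1901 → Mar 23, 1902: 365 days.
Mar 23, 1902 → Apr 23, 1902: 31 days (March has 31).
Apr 23, 1902 → May 23, 1902: 30 days (April has 30).
May 23, 1902 → Jun 23, 1902: 31 days (May has 31).
Jun 23, 1902 → Jul 23, 1902: 30 days (June has 30).
Jul 23, 1902 → Aug 23, 1902: 31 days (July has 31).
Aug 23, 1902 → Sep 23, 1902: 31 days (August has 31).
Sep 23, 1902 → Oct 23, 1902: 30 days.
Total: 4596 days.

4596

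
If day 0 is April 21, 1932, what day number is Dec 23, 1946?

5359

Apr 21, 1932 → Apr 21, 1933: 365 days.
Apr 21, 1933 → Apr 21, 1934: 365 days.
Apr 21, 1934 → Apr 21, 1935: 365 days.
Apr 21, 1935 → Apr 21, 1936: 366 days (Feb 29, 1936 is in that span).
Apr 21, 1936 → Apr 21, 1937: 365 days.
Apr 21, 1937 → Apr 21, 1938: 365 days.
Apr 21, 1938 → Apr 21, 1939: 365 days.
Apr 21, 1939 → Apr 21, 1940: 366 days (Feb 29, 1940 is in that span).
Apr 21, 1940 → Apr 21, 1941: 365 days.
Apr 21, 1941 → Apr 21, 1942: 365 days.
Apr 21, 1942 → Apr 21, 1943: 365 days.
Apr 21, 1943 → Apr 21, 1944: 366 days (Feb 29, 1944 is in that span).
Apr 21, 1944 → Apr 21, 1945: 365 days.
Apr 21, 1945 → Apr 21, 1946: 365 days.
Apr 21, 1946 → May 21, 1946: 30 days (April has 30).
May 21, 1946 → Jun 21, 1946: 31 days (May has 31).
Jun 21, 1946 → Jul 21, 1946: 30 days (June has 30).
Jul 21, 1946 → Aug 21, 1946: 31 days (July has 31).
Aug 21, 1946 → Sep 21, 1946: 31 days (August has 31).
Sep 21, 1946 → Oct 21, 1946: 30 days (September has 30).
Oct 21, 1946 → Nov 21, 1946: 31 days (October has 31).
Nov 21, 1946 → Dec 21, 1946: 30 days (November has 30).
Dec 21, 1946 → Dec 23, 1946: 2 days.
Total: 5359 days.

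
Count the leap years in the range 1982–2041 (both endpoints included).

15

Multiples of 4 in [1982,2041]: 15.
Of those, multiples of 100: 1 (not leap unless ÷400).
Multiples of 400: 1.
Leap years = 15 − 1 + 1 = 15.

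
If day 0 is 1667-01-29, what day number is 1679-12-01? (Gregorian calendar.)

Jan 29, 1667 → Jan 29, 1668: 365 days.
Jan 29, 1668 → Jan 29, 1669: 366 days (Feb 29, 1668 is in that span).
Jan 29, 1669 → Jan 29, 1670: 365 days.
Jan 29, 1670 → Jan 29, 1671: 365 days.
Jan 29, 1671 → Jan 29, 1672: 365 days.
Jan 29, 1672 → Jan 29, 1673: 366 days (Feb 29, 1672 is in that span).
Jan 29, 1673 → Jan 29, 1674: 365 days.
Jan 29, 1674 → Jan 29, 1675: 365 days.
Jan 29, 1675 → Jan 29, 1676: 365 days.
Jan 29, 1676 → Jan 29, 1677: 366 days (Feb 29, 1676 is in that span).
Jan 29, 1677 → Jan 29, 1678: 365 days.
Jan 29, 1678 → Jan 29, 1679: 365 days.
Jan 29, 1679 → Feb 28, 1679: 30 days (January has 31).
Feb 28, 1679 → Mar 28, 1679: 28 days (February has 28).
Mar 28, 1679 → Apr 28, 1679: 31 days (March has 31).
Apr 28, 1679 → May 28, 1679: 30 days (April has 30).
May 28, 1679 → Jun 28, 1679: 31 days (May has 31).
Jun 28, 1679 → Jul 28, 1679: 30 days (June has 30).
Jul 28, 1679 → Aug 28, 1679: 31 days (July has 31).
Aug 28, 1679 → Sep 28, 1679: 31 days (August has 31).
Sep 28, 1679 → Oct 28, 1679: 30 days (September has 30).
Oct 28, 1679 → Nov 28, 1679: 31 days (October has 31).
Nov 28, 1679 → Dec 1, 1679: 3 days.
Total: 4689 days.

4689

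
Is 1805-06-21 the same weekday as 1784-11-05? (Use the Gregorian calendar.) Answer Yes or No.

Yes

From Nov 5, 1784 to Jun 21, 1805 is 7532 days.
7532 mod 7 = 0, so they are the same weekday.
(Nov 5, 1784 is a Friday; Jun 21, 1805 is a Friday.)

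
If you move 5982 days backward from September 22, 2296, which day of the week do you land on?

Friday

First find the weekday of Sep 22, 2296. Doomsday rule: the anchor day for the 2200s is Friday. For year 96: 96÷12 = 8 r 0, and 0÷4 = 0, so 8+0+0 = 8.
Friday + 8 ≡ Saturday — that's 2296's doomsday.
In September the doomsday date is Sep 5.
Sep 22 is 17 days after Sep 5; 17 mod 7 = 3, so Saturday + 3 = Tuesday.
5982 mod 7 = 4, so 5982 days before a Tuesday is Tuesday − 4 = Friday.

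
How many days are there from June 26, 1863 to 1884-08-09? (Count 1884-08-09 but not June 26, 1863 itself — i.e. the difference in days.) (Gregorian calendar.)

7715

Jun 26, 1863 → Jun 26, 1864: 366 days (Feb 29, 1864 is in that span).
Jun 26, 1864 → Jun 26, 1865: 365 days.
Jun 26, 1865 → Jun 26, 1866: 365 days.
Jun 26, 1866 → Jun 26, 1867: 365 days.
Jun 26, 1867 → Jun 26, 1868: 366 days (Feb 29, 1868 is in that span).
Jun 26, 1868 → Jun 26, 1869: 365 days.
Jun 26, 1869 → Jun 26, 1870: 365 days.
Jun 26, 1870 → Jun 26, 1871: 365 days.
Jun 26, 1871 → Jun 26, 1872: 366 days (Feb 29, 1872 is in that span).
Jun 26, 1872 → Jun 26, 1873: 365 days.
Jun 26, 1873 → Jun 26, 1874: 365 days.
Jun 26, 1874 → Jun 26, 1875: 365 days.
Jun 26, 1875 → Jun 26, 1876: 366 days (Feb 29, 1876 is in that span).
Jun 26, 1876 → Jun 26, 1877: 365 days.
Jun 26, 1877 → Jun 26, 1878: 365 days.
Jun 26, 1878 → Jun 26, 1879: 365 days.
Jun 26, 1879 → Jun 26, 1880: 366 days (Feb 29, 1880 is in that span).
Jun 26, 1880 → Jun 26, 1881: 365 days.
Jun 26, 1881 → Jun 26, 1882: 365 days.
Jun 26, 1882 → Jun 26, 1883: 365 days.
Jun 26, 1883 → Jun 26, 1884: 366 days (Feb 29, 1884 is in that span).
Jun 26, 1884 → Jul 26, 1884: 30 days (June has 30).
Jul 26, 1884 → Aug 9, 1884: 14 days.
Total: 7715 days.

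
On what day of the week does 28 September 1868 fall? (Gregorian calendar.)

Doomsday rule: the anchor day for the 1800s is Friday. For year 68: 68÷12 = 5 r 8, and 8÷4 = 2, so 5+8+2 = 15.
Friday + 15 ≡ Saturday — that's 1868's doomsday.
In September the doomsday date is Sep 5.
Sep 28 is 23 days after Sep 5; 23 mod 7 = 2, so Saturday + 2 = Monday.

Monday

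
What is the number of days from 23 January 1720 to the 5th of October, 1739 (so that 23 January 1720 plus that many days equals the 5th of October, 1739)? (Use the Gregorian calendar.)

7195

Jan 23, 1720 → Jan 23, 1721: 366 days (Feb 29, 1720 is in that span).
Jan 23, 1721 → Jan 23, 1722: 365 days.
Jan 23, 1722 → Jan 23, 1723: 365 days.
Jan 23, 1723 → Jan 23, 1724: 365 days.
Jan 23, 1724 → Jan 23, 1725: 366 days (Feb 29, 1724 is in that span).
Jan 23, 1725 → Jan 23, 1726: 365 days.
Jan 23, 1726 → Jan 23, 1727: 365 days.
Jan 23, 1727 → Jan 23, 1728: 365 days.
Jan 23, 1728 → Jan 23, 1729: 366 days (Feb 29, 1728 is in that span).
Jan 23, 1729 → Jan 23, 1730: 365 days.
Jan 23, 1730 → Jan 23, 1731: 365 days.
Jan 23, 1731 → Jan 23, 1732: 365 days.
Jan 23, 1732 → Jan 23, 1733: 366 days (Feb 29, 1732 is in that span).
Jan 23, 1733 → Jan 23, 1734: 365 days.
Jan 23, 1734 → Jan 23, 1735: 365 days.
Jan 23, 1735 → Jan 23, 1736: 365 days.
Jan 23, 1736 → Jan 23, 1737: 366 days (Feb 29, 1736 is in that span).
Jan 23, 1737 → Jan 23, 1738: 365 days.
Jan 23, 1738 → Jan 23, 1739: 365 days.
Jan 23, 1739 → Feb 23, 1739: 31 days (January has 31).
Feb 23, 1739 → Mar 23, 1739: 28 days (February has 28).
Mar 23, 1739 → Apr 23, 1739: 31 days (March has 31).
Apr 23, 1739 → May 23, 1739: 30 days (April has 30).
May 23, 1739 → Jun 23, 1739: 31 days (May has 31).
Jun 23, 1739 → Jul 23, 1739: 30 days (June has 30).
Jul 23, 1739 → Aug 23, 1739: 31 days (July has 31).
Aug 23, 1739 → Sep 23, 1739: 31 days (August has 31).
Sep 23, 1739 → Oct 5, 1739: 12 days.
Total: 7195 days.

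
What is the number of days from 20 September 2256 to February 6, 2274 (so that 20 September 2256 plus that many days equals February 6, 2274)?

6348

Sep 20, 2256 → Sep 20, 2257: 365 days.
Sep 20, 2257 → Sep 20, 2258: 365 days.
Sep 20, 2258 → Sep 20, 2259: 365 days.
Sep 20, 2259 → Sep 20, 2260: 366 days (Feb 29, 2260 is in that span).
Sep 20, 2260 → Sep 20, 2261: 365 days.
Sep 20, 2261 → Sep 20, 2262: 365 days.
Sep 20, 2262 → Sep 20, 2263: 365 days.
Sep 20, 2263 → Sep 20, 2264: 366 days (Feb 29, 2264 is in that span).
Sep 20, 2264 → Sep 20, 2265: 365 days.
Sep 20, 2265 → Sep 20, 2266: 365 days.
Sep 20, 2266 → Sep 20, 2267: 365 days.
Sep 20, 2267 → Sep 20, 2268: 366 days (Feb 29, 2268 is in that span).
Sep 20, 2268 → Sep 20, 2269: 365 days.
Sep 20, 2269 → Sep 20, 2270: 365 days.
Sep 20, 2270 → Sep 20, 2271: 365 days.
Sep 20, 2271 → Sep 20, 2272: 366 days (Feb 29, 2272 is in that span).
Sep 20, 2272 → Sep 20, 2273: 365 days.
Sep 20, 2273 → Oct 20, 2273: 30 days (September has 30).
Oct 20, 2273 → Nov 20, 2273: 31 days (October has 31).
Nov 20, 2273 → Dec 20, 2273: 30 days (November has 30).
Dec 20, 2273 → Jan 20, 2274: 31 days (December has 31).
Jan 20, 2274 → Feb 6, 2274: 17 days.
Total: 6348 days.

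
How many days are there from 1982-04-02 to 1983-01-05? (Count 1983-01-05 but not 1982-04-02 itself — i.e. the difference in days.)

278

Apr 2, 1982 → May 2, 1982: 30 days (April has 30).
May 2, 1982 → Jun 2, 1982: 31 days (May has 31).
Jun 2, 1982 → Jul 2, 1982: 30 days (June has 30).
Jul 2, 1982 → Aug 2, 1982: 31 days (July has 31).
Aug 2, 1982 → Sep 2, 1982: 31 days (August has 31).
Sep 2, 1982 → Oct 2, 1982: 30 days (September has 30).
Oct 2, 1982 → Nov 2, 1982: 31 days (October has 31).
Nov 2, 1982 → Dec 2, 1982: 30 days (November has 30).
Dec 2, 1982 → Jan 2, 1983: 31 days (December has 31).
Jan 2, 1983 → Jan 5, 1983: 3 days.
Total: 278 days.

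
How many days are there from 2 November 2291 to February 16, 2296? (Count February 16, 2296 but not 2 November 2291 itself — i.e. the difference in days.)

1567

Nov 2, 2291 → Nov 2, 2292: 366 days (Feb 29, 2292 is in that span).
Nov 2, 2292 → Nov 2, 2293: 365 days.
Nov 2, 2293 → Nov 2, 2294: 365 days.
Nov 2, 2294 → Nov 2, 2295: 365 days.
Nov 2, 2295 → Dec 2, 2295: 30 days (November has 30).
Dec 2, 2295 → Jan 2, 2296: 31 days (December has 31).
Jan 2, 2296 → Feb 2, 2296: 31 days (January has 31).
Feb 2, 2296 → Feb 16, 2296: 14 days.
Total: 1567 days.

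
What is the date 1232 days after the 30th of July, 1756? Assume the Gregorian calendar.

+365 (one year) → Jul 30, 1757 (867 left).
+365 (one year) → Jul 30, 1758 (502 left).
+365 (one year) → Jul 30, 1759 (137 left).
Jul has 31 days: +2 → Aug 1, 1759 (135 left).
Aug has 31 days: +31 → Sep 1, 1759 (104 left).
Sep has 30 days: +30 → Oct 1, 1759 (74 left).
Oct has 31 days: +31 → Nov 1, 1759 (43 left).
Nov has 30 days: +30 → Dec 1, 1759 (13 left).
+13 → Dec 14, 1759.

December 14, 1759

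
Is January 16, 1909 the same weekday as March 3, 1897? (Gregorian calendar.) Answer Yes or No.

No

From Mar 3, 1897 to Jan 16, 1909 is 4336 days.
4336 mod 7 = 3, so they are different weekdays.
(Mar 3, 1897 is a Wednesday; Jan 16, 1909 is a Saturday.)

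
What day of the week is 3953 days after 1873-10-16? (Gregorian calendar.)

Tuesday

First find the weekday of Oct 16, 1873. Doomsday rule: the anchor day for the 1800s is Friday. For year 73: 73÷12 = 6 r 1, and 1÷4 = 0, so 6+1+0 = 7.
Friday + 7 ≡ Friday — that's 1873's doomsday.
In October the doomsday date is Oct 10.
Oct 16 is 6 days after Oct 10; 6 mod 7 = 6, so Friday + 6 = Thursday.
3953 mod 7 = 5, so 3953 days after a Thursday is Thursday + 5 = Tuesday.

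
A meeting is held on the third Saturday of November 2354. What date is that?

November 1, 2354 is a Monday.
The first Saturday is therefore November 6 (5 days later).
The third Saturday is 6 + 2×7 = November 20.

November 20, 2354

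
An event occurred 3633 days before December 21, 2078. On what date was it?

−365 (one year) → Dec 21, 2077 (3268 left).
−365 (one year) → Dec 21, 2076 (2903 left).
−366 (one year; includes Feb 29, 2076) → Dec 21, 2075 (2537 left).
−365 (one year) → Dec 21, 2074 (2172 left).
−365 (one year) → Dec 21, 2073 (1807 left).
−365 (one year) → Dec 21, 2072 (1442 left).
−366 (one year; includes Feb 29, 2072) → Dec 21, 2071 (1076 left).
−365 (one year) → Dec 21, 2070 (711 left).
−365 (one year) → Dec 21, 2069 (346 left).
−21 → Nov 30, 2069 (end of Nov, 30 days; 325 left).
−30 → Oct 31, 2069 (end of Oct, 31 days; 295 left).
−31 → Sep 30, 2069 (end of Sep, 30 days; 264 left).
−30 → Aug 31, 2069 (end of Aug, 31 days; 234 left).
−31 → Jul 31, 2069 (end of Jul, 31 days; 203 left).
−31 → Jun 30, 2069 (end of Jun, 30 days; 172 left).
−30 → May 31, 2069 (end of May, 31 days; 142 left).
−31 → Apr 30, 2069 (end of Apr, 30 days; 111 left).
−30 → Mar 31, 2069 (end of Mar, 31 days; 81 left).
−31 → Feb 28, 2069 (end of Feb, 28 days; 50 left).
−28 → Jan 31, 2069 (end of Jan, 31 days; 22 left).
−22 → Jan 9, 2069.

January 9, 2069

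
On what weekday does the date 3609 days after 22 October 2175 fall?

First find the weekday of Oct 22, 2175. Doomsday rule: the anchor day for the 2100s is Sunday. For year 75: 75÷12 = 6 r 3, and 3÷4 = 0, so 6+3+0 = 9.
Sunday + 9 ≡ Tuesday — that's 2175's doomsday.
In October the doomsday date is Oct 10.
Oct 22 is 12 days after Oct 10; 12 mod 7 = 5, so Tuesday + 5 = Sunday.
3609 mod 7 = 4, so 3609 days after a Sunday is Sunday + 4 = Thursday.

Thursday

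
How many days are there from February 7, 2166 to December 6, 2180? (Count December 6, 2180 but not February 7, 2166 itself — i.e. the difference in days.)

Feb 7, 2166 → Feb 7, 2167: 365 days.
Feb 7, 2167 → Feb 7, 2168: 365 days.
Feb 7, 2168 → Feb 7, 2169: 366 days (Feb 29, 2168 is in that span).
Feb 7, 2169 → Feb 7, 2170: 365 days.
Feb 7, 2170 → Feb 7, 2171: 365 days.
Feb 7, 2171 → Feb 7, 2172: 365 days.
Feb 7, 2172 → Feb 7, 2173: 366 days (Feb 29, 2172 is in that span).
Feb 7, 2173 → Feb 7, 2174: 365 days.
Feb 7, 2174 → Feb 7, 2175: 365 days.
Feb 7, 2175 → Feb 7, 2176: 365 days.
Feb 7, 2176 → Feb 7, 2177: 366 days (Feb 29, 2176 is in that span).
Feb 7, 2177 → Feb 7, 2178: 365 days.
Feb 7, 2178 → Feb 7, 2179: 365 days.
Feb 7, 2179 → Feb 7, 2180: 365 days.
Feb 7, 2180 → Mar 7, 2180: 29 days (February has 29).
Mar 7, 2180 → Apr 7, 2180: 31 days (March has 31).
Apr 7, 2180 → May 7, 2180: 30 days (April has 30).
May 7, 2180 → Jun 7, 2180: 31 days (May has 31).
Jun 7, 2180 → Jul 7, 2180: 30 days (June has 30).
Jul 7, 2180 → Aug 7, 2180: 31 days (July has 31).
Aug 7, 2180 → Sep 7, 2180: 31 days (August has 31).
Sep 7, 2180 → Oct 7, 2180: 30 days (September has 30).
Oct 7, 2180 → Nov 7, 2180: 31 days (October has 31).
Nov 7, 2180 → Dec 6, 2180: 29 days.
Total: 5416 days.

5416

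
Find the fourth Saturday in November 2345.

November 24, 2345

November 1, 2345 is a Thursday.
The first Saturday is therefore November 3 (2 days later).
The fourth Saturday is 3 + 3×7 = November 24.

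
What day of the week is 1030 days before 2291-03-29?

Saturday

Mar 29, 2291 is a Sunday.
1030 mod 7 = 1, so 1030 days before a Sunday is Sunday − 1 = Saturday.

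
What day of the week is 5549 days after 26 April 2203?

First find the weekday of Apr 26, 2203. Doomsday rule: the anchor day for the 2200s is Friday. For year 03: 3÷12 = 0 r 3, and 3÷4 = 0, so 0+3+0 = 3.
Friday + 3 ≡ Monday — that's 2203's doomsday.
In April the doomsday date is Apr 4.
Apr 26 is 22 days after Apr 4; 22 mod 7 = 1, so Monday + 1 = Tuesday.
5549 mod 7 = 5, so 5549 days after a Tuesday is Tuesday + 5 = Sunday.

Sunday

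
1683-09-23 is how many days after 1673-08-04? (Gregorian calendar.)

3702

Aug 4, 1673 → Aug 4, 1674: 365 days.
Aug 4, 1674 → Aug 4, 1675: 365 days.
Aug 4, 1675 → Aug 4, 1676: 366 days (Feb 29, 1676 is in that span).
Aug 4, 1676 → Aug 4, 1677: 365 days.
Aug 4, 1677 → Aug 4, 1678: 365 days.
Aug 4, 1678 → Aug 4, 1679: 365 days.
Aug 4, 1679 → Aug 4, 1680: 366 days (Feb 29, 1680 is in that span).
Aug 4, 1680 → Aug 4, 1681: 365 days.
Aug 4, 1681 → Aug 4, 1682: 365 days.
Aug 4, 1682 → Aug 4, 1683: 365 days.
Aug 4, 1683 → Sep 4, 1683: 31 days (August has 31).
Sep 4, 1683 → Sep 23, 1683: 19 days.
Total: 3702 days.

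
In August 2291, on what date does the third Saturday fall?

August 15, 2291

August 1, 2291 is a Saturday.
The first Saturday is therefore August 1 (same day).
The third Saturday is 1 + 2×7 = August 15.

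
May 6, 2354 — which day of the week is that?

Thursday

Doomsday rule: the anchor day for the 2300s is Wednesday. For year 54: 54÷12 = 4 r 6, and 6÷4 = 1, so 4+6+1 = 11.
Wednesday + 11 ≡ Sunday — that's 2354's doomsday.
In May the doomsday date is May 9.
May 6 is 3 days before May 9; 3 mod 7 = 3, so Sunday − 3 = Thursday.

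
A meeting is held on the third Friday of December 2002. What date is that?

December 1, 2002 is a Sunday.
The first Friday is therefore December 6 (5 days later).
The third Friday is 6 + 2×7 = December 20.

December 20, 2002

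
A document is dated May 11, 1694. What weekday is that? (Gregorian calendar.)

Tuesday

Doomsday rule: the anchor day for the 1600s is Tuesday. For year 94: 94÷12 = 7 r 10, and 10÷4 = 2, so 7+10+2 = 19.
Tuesday + 19 ≡ Sunday — that's 1694's doomsday.
In May the doomsday date is May 9.
May 11 is 2 days after May 9; 2 mod 7 = 2, so Sunday + 2 = Tuesday.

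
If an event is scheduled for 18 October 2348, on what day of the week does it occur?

Monday

Doomsday rule: the anchor day for the 2300s is Wednesday. For year 48: 48÷12 = 4 r 0, and 0÷4 = 0, so 4+0+0 = 4.
Wednesday + 4 ≡ Sunday — that's 2348's doomsday.
In October the doomsday date is Oct 10.
Oct 18 is 8 days after Oct 10; 8 mod 7 = 1, so Sunday + 1 = Monday.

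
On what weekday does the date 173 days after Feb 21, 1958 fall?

First find the weekday of Feb 21, 1958. Doomsday rule: the anchor day for the 1900s is Wednesday. For year 58: 58÷12 = 4 r 10, and 10÷4 = 2, so 4+10+2 = 16.
Wednesday + 16 ≡ Friday — that's 1958's doomsday.
In February the doomsday date is Feb 28 (1958 is not a leap year).
Feb 21 is 7 days before Feb 28; 7 mod 7 = 0, so Friday − 0 = Friday.
173 mod 7 = 5, so 173 days after a Friday is Friday + 5 = Wednesday.

Wednesday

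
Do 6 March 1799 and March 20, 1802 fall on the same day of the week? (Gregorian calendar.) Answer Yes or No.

No

From Mar 6, 1799 to Mar 20, 1802 is 1109 days.
1109 mod 7 = 3, so they are different weekdays.
(Mar 6, 1799 is a Wednesday; Mar 20, 1802 is a Saturday.)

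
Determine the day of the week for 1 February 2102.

Wednesday

Doomsday rule: the anchor day for the 2100s is Sunday. For year 02: 2÷12 = 0 r 2, and 2÷4 = 0, so 0+2+0 = 2.
Sunday + 2 ≡ Tuesday — that's 2102's doomsday.
In February the doomsday date is Feb 28 (2102 is not a leap year).
Feb 1 is 27 days before Feb 28; 27 mod 7 = 6, so Tuesday − 6 = Wednesday.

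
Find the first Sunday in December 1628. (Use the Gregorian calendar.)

December 3, 1628

December 1, 1628 is a Friday.
The first Sunday is therefore December 3 (2 days later).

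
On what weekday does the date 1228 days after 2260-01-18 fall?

Jan 18, 2260 is a Wednesday.
1228 mod 7 = 3, so 1228 days after a Wednesday is Wednesday + 3 = Saturday.

Saturday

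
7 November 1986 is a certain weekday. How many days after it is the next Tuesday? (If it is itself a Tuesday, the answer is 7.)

Nov 7, 1986 is a Friday.
From Friday to the next Tuesday is 4 days.

4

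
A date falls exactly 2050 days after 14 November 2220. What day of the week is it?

Monday

First find the weekday of Nov 14, 2220. Doomsday rule: the anchor day for the 2200s is Friday. For year 20: 20÷12 = 1 r 8, and 8÷4 = 2, so 1+8+2 = 11.
Friday + 11 ≡ Tuesday — that's 2220's doomsday.
In November the doomsday date is Nov 7.
Nov 14 is 7 days after Nov 7; 7 mod 7 = 0, so Tuesday + 0 = Tuesday.
2050 mod 7 = 6, so 2050 days after a Tuesday is Tuesday + 6 = Monday.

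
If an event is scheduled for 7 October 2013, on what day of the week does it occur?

January 1, 2013 is a Tuesday.
Jan 1, 2013 → Feb 1, 2013: 31 days (January has 31).
Feb 1, 2013 → Mar 1, 2013: 28 days (February has 28).
Mar 1, 2013 → Apr 1, 2013: 31 days (March has 31).
Apr 1, 2013 → May 1, 2013: 30 days (April has 30).
May 1, 2013 → Jun 1, 2013: 31 days (May has 31).
Jun 1, 2013 → Jul 1, 2013: 30 days (June has 30).
Jul 1, 2013 → Aug 1, 2013: 31 days (July has 31).
Aug 1, 2013 → Sep 1, 2013: 31 days (August has 31).
Sep 1, 2013 → Oct 1, 2013: 30 days (September has 30).
Oct 1, 2013 → Oct 7, 2013: 6 days.
Total: 279 days.
279 mod 7 = 6, so Tuesday + 6 = Monday.

Monday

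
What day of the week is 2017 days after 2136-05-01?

Wednesday

May 1, 2136 is a Tuesday.
2017 mod 7 = 1, so 2017 days after a Tuesday is Tuesday + 1 = Wednesday.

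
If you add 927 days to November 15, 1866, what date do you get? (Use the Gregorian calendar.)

+365 (one year) → Nov 15, 1867 (562 left).
+366 (one year; includes Feb 29, 1868) → Nov 15, 1868 (196 left).
Nov has 30 days: +16 → Dec 1, 1868 (180 left).
Dec has 31 days: +31 → Jan 1, 1869 (149 left).
Jan has 31 days: +31 → Feb 1, 1869 (118 left).
Feb has 28 days: +28 → Mar 1, 1869 (90 left).
Mar has 31 days: +31 → Apr 1, 1869 (59 left).
Apr has 30 days: +30 → May 1, 1869 (29 left).
+29 → May 30, 1869.

May 30, 1869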